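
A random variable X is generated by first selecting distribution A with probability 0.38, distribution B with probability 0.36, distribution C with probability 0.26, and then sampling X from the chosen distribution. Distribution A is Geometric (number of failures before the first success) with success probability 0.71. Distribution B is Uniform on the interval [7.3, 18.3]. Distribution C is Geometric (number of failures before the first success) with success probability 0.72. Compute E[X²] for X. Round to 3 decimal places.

For each component E[X²] = Var + (mean)², giving A: 0.742115; B: 173.923; C: 0.691358.
Overall E[X²] = 0.38·0.742115 + 0.36·173.923 + 0.26·0.691358 = 63.0742.

63.074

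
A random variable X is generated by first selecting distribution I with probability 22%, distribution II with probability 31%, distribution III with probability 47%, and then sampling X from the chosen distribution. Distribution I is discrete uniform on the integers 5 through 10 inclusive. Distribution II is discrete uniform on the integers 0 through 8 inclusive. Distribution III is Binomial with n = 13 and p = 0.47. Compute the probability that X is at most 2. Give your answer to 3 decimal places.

0.112

Conditional on each component, P(X ≤ 2): I: 0; II: 0.333333; III: 0.0192327.
By total probability, P(X ≤ 2) = 0.22·0 + 0.31·0.333333 + 0.47·0.0192327 = 0.112373.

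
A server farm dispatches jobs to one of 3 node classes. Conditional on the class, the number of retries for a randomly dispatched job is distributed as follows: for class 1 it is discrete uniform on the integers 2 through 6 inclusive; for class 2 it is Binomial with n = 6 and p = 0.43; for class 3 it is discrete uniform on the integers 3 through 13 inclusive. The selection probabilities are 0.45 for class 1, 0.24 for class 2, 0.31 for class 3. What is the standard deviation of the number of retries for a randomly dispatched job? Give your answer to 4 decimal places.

Per component, 1: μ=4, E[X²]=18; 2: μ=2.58, E[X²]=8.127; 3: μ=8, E[X²]=74.
E[X] = 0.45·4 + 0.24·2.58 + 0.31·8 = 4.8992.
E[X²] = 0.45·18 + 0.24·8.127 + 0.31·74 = 32.9905.
Var(X) = E[X²] − (E[X])² = 32.9905 − 24.0022 = 8.98832.
SD(X) = √8.98832 = 2.99805.

2.9981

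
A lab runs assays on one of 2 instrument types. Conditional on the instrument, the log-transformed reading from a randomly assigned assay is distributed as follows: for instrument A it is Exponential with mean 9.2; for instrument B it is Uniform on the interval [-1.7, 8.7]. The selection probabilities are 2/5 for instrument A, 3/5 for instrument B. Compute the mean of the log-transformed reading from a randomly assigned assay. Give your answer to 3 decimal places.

Component means — A: 9.2; B: 3.5.
E[X] = 0.4·9.2 + 0.6·3.5 = 5.78.

5.780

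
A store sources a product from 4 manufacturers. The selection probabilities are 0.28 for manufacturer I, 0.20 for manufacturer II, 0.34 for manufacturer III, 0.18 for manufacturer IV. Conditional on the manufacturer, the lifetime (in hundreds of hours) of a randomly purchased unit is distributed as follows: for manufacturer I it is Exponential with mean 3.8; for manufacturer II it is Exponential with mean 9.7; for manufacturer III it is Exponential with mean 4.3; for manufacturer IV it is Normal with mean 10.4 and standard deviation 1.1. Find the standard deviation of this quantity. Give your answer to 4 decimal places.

Per component, I: μ=3.8, E[X²]=28.88; II: μ=9.7, E[X²]=188.18; III: μ=4.3, E[X²]=36.98; IV: μ=10.4, E[X²]=109.37.
E[X] = 0.28·3.8 + 0.2·9.7 + 0.34·4.3 + 0.18·10.4 = 6.338.
E[X²] = 0.28·28.88 + 0.2·188.18 + 0.34·36.98 + 0.18·109.37 = 77.9822.
Var(X) = E[X²] − (E[X])² = 77.9822 − 40.1702 = 37.812.
SD(X) = √37.812 = 6.14914.

6.1491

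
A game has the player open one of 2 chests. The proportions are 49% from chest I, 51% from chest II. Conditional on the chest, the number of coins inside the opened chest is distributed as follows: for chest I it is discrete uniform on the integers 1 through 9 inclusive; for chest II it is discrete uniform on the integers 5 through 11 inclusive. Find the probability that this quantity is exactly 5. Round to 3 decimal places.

Conditional on each chest, P(X = 5): I: 0.111111; II: 0.142857.
By total probability, P(X = 5) = 0.49·0.111111 + 0.51·0.142857 = 0.127302.

0.127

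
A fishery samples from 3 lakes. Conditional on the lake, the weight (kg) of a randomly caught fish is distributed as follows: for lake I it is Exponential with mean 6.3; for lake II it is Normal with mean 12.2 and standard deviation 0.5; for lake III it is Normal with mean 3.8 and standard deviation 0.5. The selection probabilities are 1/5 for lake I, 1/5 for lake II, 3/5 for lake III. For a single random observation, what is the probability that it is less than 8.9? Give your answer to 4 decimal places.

0.7513

Conditional on each lake, P(X < 8.9): I: 0.756515; II: 2.05579e-11; III: 1.
By total probability, P(X < 8.9) = 0.2·0.756515 + 0.2·2.05579e-11 + 0.6·1 = 0.751303.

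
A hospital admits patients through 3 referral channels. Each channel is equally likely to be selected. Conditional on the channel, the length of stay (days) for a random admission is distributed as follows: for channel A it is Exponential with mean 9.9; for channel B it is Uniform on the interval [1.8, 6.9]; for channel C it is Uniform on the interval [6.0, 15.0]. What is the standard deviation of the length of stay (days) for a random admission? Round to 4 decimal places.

6.5808

Per component, A: μ=9.9, E[X²]=196.02; B: μ=4.35, E[X²]=21.09; C: μ=10.5, E[X²]=117.
E[X] = 0.333333·9.9 + 0.333333·4.35 + 0.333333·10.5 = 8.25.
E[X²] = 0.333333·196.02 + 0.333333·21.09 + 0.333333·117 = 111.37.
Var(X) = E[X²] − (E[X])² = 111.37 − 68.0625 = 43.3075.
SD(X) = √43.3075 = 6.58084.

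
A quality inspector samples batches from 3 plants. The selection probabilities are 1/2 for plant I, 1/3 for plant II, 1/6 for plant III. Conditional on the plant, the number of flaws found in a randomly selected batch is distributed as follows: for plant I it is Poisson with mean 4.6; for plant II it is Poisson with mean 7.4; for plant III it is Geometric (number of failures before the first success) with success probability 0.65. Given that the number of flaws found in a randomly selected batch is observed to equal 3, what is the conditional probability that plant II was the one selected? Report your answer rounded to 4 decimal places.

Likelihoods P(X=3 | ·): I: 0.163068; II: 0.0412824; III: 0.0278687.
Posterior ∝ prior × likelihood. Numerator for II: 0.333333·0.0412824 = 0.0137608.
Normalizing constant: 0.5·0.163068 + 0.333333·0.0412824 + 0.166667·0.0278687 = 0.0999394.
P(II | observation) = 0.0137608 / 0.0999394 = 0.137691.

0.1377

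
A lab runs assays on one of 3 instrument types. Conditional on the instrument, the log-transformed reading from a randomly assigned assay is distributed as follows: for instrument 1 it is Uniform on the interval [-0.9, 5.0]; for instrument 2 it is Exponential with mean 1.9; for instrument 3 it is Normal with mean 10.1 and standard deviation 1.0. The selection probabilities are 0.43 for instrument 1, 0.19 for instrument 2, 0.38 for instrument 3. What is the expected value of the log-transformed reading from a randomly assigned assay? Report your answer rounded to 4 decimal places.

Component means — 1: 2.05; 2: 1.9; 3: 10.1.
E[X] = 0.43·2.05 + 0.19·1.9 + 0.38·10.1 = 5.0805.

5.0805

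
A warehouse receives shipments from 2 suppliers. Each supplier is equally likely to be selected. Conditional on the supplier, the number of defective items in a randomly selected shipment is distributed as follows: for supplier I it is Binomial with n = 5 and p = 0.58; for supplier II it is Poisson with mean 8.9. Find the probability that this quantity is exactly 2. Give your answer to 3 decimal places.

0.127

Conditional on each supplier, P(X = 2): I: 0.249232; II: 0.00540168.
By total probability, P(X = 2) = 0.5·0.249232 + 0.5·0.00540168 = 0.127317.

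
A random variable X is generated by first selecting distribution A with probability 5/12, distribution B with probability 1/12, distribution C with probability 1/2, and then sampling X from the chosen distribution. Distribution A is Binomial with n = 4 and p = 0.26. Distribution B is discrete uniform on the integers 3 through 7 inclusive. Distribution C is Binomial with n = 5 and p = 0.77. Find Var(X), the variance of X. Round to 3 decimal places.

3.175

Per component, A: μ=1.04, E[X²]=1.8512; B: μ=5, E[X²]=27; C: μ=3.85, E[X²]=15.708.
E[X] = 0.416667·1.04 + 0.0833333·5 + 0.5·3.85 = 2.775.
E[X²] = 0.416667·1.8512 + 0.0833333·27 + 0.5·15.708 = 10.8753.
Var(X) = E[X²] − (E[X])² = 10.8753 − 7.70062 = 3.17471.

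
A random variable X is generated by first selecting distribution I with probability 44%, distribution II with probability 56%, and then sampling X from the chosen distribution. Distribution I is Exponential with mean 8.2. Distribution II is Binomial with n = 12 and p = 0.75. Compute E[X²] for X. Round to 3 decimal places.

105.791

For each component E[X²] = Var + (mean)², giving I: 134.48; II: 83.25.
Overall E[X²] = 0.44·134.48 + 0.56·83.25 = 105.791.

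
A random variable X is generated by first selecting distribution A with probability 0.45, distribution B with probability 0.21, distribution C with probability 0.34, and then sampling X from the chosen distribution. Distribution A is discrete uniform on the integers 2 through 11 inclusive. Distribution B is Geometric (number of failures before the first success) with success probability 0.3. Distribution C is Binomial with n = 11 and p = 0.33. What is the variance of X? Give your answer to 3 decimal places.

9.194

Per component, A: μ=6.5, E[X²]=50.5; B: μ=2.33333, E[X²]=13.2222; C: μ=3.63, E[X²]=15.609.
E[X] = 0.45·6.5 + 0.21·2.33333 + 0.34·3.63 = 4.6492.
E[X²] = 0.45·50.5 + 0.21·13.2222 + 0.34·15.609 = 30.8087.
Var(X) = E[X²] − (E[X])² = 30.8087 − 21.6151 = 9.19367.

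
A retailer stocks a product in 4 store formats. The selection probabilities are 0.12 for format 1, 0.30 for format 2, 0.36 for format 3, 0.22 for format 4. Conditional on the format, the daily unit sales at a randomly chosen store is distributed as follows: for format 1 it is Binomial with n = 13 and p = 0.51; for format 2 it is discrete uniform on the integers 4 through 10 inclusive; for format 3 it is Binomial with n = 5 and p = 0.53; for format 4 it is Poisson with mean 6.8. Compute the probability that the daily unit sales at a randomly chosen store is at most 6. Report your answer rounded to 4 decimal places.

Conditional on each format, P(X ≤ 6): 1: 0.470697; 2: 0.428571; 3: 1; 4: 0.479916.
By total probability, P(X ≤ 6) = 0.12·0.470697 + 0.3·0.428571 + 0.36·1 + 0.22·0.479916 = 0.650637.

0.6506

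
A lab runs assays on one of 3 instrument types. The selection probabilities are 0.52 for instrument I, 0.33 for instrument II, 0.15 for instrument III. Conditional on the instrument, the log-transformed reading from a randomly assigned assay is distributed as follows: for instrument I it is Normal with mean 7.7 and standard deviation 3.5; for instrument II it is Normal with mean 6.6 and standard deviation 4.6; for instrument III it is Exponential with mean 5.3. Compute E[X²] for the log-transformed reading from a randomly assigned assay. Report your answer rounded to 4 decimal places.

66.9854

For each component E[X²] = Var + (mean)², giving I: 71.54; II: 64.72; III: 56.18.
Overall E[X²] = 0.52·71.54 + 0.33·64.72 + 0.15·56.18 = 66.9854.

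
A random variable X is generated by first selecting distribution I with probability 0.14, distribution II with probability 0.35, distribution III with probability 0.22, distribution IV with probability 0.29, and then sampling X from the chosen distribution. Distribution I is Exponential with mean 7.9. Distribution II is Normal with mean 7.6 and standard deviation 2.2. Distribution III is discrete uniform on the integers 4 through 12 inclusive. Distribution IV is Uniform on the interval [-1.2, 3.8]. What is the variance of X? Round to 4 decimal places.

21.1803

Per component, I: μ=7.9, E[X²]=124.82; II: μ=7.6, E[X²]=62.6; III: μ=8, E[X²]=70.6667; IV: μ=1.3, E[X²]=3.77333.
E[X] = 0.14·7.9 + 0.35·7.6 + 0.22·8 + 0.29·1.3 = 5.903.
E[X²] = 0.14·124.82 + 0.35·62.6 + 0.22·70.6667 + 0.29·3.77333 = 56.0257.
Var(X) = E[X²] − (E[X])² = 56.0257 − 34.8454 = 21.1803.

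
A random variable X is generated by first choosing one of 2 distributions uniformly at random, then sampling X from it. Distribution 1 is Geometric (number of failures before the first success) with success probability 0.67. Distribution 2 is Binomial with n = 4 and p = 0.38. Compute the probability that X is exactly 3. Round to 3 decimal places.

Conditional on each component, P(X = 3): 1: 0.0240778; 2: 0.136083.
By total probability, P(X = 3) = 0.5·0.0240778 + 0.5·0.136083 = 0.0800802.

0.080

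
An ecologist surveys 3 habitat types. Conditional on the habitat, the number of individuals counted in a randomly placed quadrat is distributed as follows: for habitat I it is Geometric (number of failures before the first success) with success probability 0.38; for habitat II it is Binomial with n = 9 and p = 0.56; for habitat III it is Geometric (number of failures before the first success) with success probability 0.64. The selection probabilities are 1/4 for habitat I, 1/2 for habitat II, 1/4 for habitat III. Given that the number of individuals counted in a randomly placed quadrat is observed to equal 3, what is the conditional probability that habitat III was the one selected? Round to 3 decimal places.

Likelihoods P(X=3 | ·): I: 0.0905646; II: 0.107043; III: 0.0298598.
Posterior ∝ prior × likelihood. Numerator for III: 0.25·0.0298598 = 0.00746496.
Normalizing constant: 0.25·0.0905646 + 0.5·0.107043 + 0.25·0.0298598 = 0.0836278.
P(III | observation) = 0.00746496 / 0.0836278 = 0.0892641.

0.089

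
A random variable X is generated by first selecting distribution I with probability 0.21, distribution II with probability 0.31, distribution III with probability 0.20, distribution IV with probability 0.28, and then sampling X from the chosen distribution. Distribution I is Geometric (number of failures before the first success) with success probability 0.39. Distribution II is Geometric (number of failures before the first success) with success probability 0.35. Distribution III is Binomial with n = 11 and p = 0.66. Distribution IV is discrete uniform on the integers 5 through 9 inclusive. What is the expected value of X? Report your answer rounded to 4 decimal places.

Component means — I: 1.5641; II: 1.85714; III: 7.26; IV: 7.
E[X] = 0.21·1.5641 + 0.31·1.85714 + 0.2·7.26 + 0.28·7 = 4.31618.

4.3162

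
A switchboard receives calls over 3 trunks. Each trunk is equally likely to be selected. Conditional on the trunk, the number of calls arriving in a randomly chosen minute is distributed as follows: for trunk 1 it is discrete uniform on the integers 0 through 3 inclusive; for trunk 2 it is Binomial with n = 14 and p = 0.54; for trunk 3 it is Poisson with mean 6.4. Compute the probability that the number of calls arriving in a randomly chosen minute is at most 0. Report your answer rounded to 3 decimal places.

0.084

Conditional on each trunk, P(X ≤ 0): 1: 0.25; 2: 1.89937e-05; 3: 0.00166156.
By total probability, P(X ≤ 0) = 0.333333·0.25 + 0.333333·1.89937e-05 + 0.333333·0.00166156 = 0.0838935.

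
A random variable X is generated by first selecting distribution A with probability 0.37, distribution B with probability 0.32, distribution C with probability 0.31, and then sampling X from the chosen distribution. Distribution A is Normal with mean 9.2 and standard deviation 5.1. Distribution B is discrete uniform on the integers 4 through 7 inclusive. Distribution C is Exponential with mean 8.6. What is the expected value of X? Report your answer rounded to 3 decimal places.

Component means — A: 9.2; B: 5.5; C: 8.6.
E[X] = 0.37·9.2 + 0.32·5.5 + 0.31·8.6 = 7.83.

7.830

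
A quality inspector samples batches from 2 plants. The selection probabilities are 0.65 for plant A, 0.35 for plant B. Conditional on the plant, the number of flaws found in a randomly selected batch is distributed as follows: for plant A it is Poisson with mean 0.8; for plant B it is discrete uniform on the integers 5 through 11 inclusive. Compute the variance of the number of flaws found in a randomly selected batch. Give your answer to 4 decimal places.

13.7136

Per component, A: μ=0.8, E[X²]=1.44; B: μ=8, E[X²]=68.
E[X] = 0.65·0.8 + 0.35·8 = 3.32.
E[X²] = 0.65·1.44 + 0.35·68 = 24.736.
Var(X) = E[X²] − (E[X])² = 24.736 − 11.0224 = 13.7136.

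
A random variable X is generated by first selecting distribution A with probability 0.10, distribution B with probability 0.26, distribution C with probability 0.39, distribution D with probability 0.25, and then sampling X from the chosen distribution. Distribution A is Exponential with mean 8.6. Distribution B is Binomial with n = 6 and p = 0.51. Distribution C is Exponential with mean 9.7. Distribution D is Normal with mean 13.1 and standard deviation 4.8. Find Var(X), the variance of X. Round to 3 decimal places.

63.742

Per component, A: μ=8.6, E[X²]=147.92; B: μ=3.06, E[X²]=10.863; C: μ=9.7, E[X²]=188.18; D: μ=13.1, E[X²]=194.65.
E[X] = 0.1·8.6 + 0.26·3.06 + 0.39·9.7 + 0.25·13.1 = 8.7136.
E[X²] = 0.1·147.92 + 0.26·10.863 + 0.39·188.18 + 0.25·194.65 = 139.669.
Var(X) = E[X²] − (E[X])² = 139.669 − 75.9268 = 63.7423.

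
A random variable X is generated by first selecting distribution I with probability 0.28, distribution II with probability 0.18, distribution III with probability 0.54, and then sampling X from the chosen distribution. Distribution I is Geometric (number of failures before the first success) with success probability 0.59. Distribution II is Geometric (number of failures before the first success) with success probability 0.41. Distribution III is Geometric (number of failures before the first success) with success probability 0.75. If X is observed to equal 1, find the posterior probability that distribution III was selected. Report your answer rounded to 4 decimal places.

0.4764

Likelihoods P(X=1 | ·): I: 0.2419; II: 0.2419; III: 0.1875.
Posterior ∝ prior × likelihood. Numerator for III: 0.54·0.1875 = 0.10125.
Normalizing constant: 0.28·0.2419 + 0.18·0.2419 + 0.54·0.1875 = 0.212524.
P(III | observation) = 0.10125 / 0.212524 = 0.476417.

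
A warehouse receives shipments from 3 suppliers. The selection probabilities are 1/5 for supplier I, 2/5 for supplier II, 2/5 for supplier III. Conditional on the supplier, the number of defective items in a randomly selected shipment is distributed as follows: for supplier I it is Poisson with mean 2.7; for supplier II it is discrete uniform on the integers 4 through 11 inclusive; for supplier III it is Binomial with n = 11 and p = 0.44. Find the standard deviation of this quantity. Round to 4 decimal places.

2.6582

Per component, I: μ=2.7, E[X²]=9.99; II: μ=7.5, E[X²]=61.5; III: μ=4.84, E[X²]=26.136.
E[X] = 0.2·2.7 + 0.4·7.5 + 0.4·4.84 = 5.476.
E[X²] = 0.2·9.99 + 0.4·61.5 + 0.4·26.136 = 37.0524.
Var(X) = E[X²] − (E[X])² = 37.0524 − 29.9866 = 7.06582.
SD(X) = √7.06582 = 2.65816.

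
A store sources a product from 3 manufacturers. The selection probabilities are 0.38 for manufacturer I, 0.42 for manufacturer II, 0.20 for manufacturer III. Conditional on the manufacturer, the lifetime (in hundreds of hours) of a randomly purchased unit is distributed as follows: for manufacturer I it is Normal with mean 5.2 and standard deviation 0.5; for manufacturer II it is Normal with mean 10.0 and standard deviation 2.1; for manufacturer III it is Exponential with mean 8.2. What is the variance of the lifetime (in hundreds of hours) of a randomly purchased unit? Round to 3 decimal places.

Per component, I: μ=5.2, E[X²]=27.29; II: μ=10, E[X²]=104.41; III: μ=8.2, E[X²]=134.48.
E[X] = 0.38·5.2 + 0.42·10 + 0.2·8.2 = 7.816.
E[X²] = 0.38·27.29 + 0.42·104.41 + 0.2·134.48 = 81.1184.
Var(X) = E[X²] − (E[X])² = 81.1184 − 61.0899 = 20.0285.

20.029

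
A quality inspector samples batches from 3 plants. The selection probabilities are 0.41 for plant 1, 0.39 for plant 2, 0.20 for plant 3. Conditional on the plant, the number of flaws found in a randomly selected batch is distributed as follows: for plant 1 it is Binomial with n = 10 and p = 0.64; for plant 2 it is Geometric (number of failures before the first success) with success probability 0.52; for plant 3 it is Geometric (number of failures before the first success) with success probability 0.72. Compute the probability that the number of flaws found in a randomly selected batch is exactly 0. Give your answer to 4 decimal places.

Conditional on each plant, P(X = 0): 1: 3.65616e-05; 2: 0.52; 3: 0.72.
By total probability, P(X = 0) = 0.41·3.65616e-05 + 0.39·0.52 + 0.2·0.72 = 0.346815.

0.3468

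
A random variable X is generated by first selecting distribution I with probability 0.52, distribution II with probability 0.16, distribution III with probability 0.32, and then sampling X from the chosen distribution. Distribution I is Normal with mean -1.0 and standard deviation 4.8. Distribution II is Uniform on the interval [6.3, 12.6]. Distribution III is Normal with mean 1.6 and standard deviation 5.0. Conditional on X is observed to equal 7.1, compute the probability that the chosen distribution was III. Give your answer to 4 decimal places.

Likelihoods f(7.1 | ·): I: 0.0200128; II: 0.15873; III: 0.0435704.
Posterior ∝ prior × likelihood. Numerator for III: 0.32·0.0435704 = 0.0139425.
Normalizing constant: 0.52·0.0200128 + 0.16·0.15873 + 0.32·0.0435704 = 0.049746.
P(III | observation) = 0.0139425 / 0.049746 = 0.280274.

0.2803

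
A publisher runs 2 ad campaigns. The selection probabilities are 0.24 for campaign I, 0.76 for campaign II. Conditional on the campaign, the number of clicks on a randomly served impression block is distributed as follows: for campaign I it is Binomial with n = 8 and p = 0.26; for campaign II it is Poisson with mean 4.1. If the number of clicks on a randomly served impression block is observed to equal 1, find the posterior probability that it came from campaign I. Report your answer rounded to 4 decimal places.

0.5402

Likelihoods P(X=1 | ·): I: 0.252747; II: 0.067948.
Posterior ∝ prior × likelihood. Numerator for I: 0.24·0.252747 = 0.0606592.
Normalizing constant: 0.24·0.252747 + 0.76·0.067948 = 0.1123.
P(I | observation) = 0.0606592 / 0.1123 = 0.540155.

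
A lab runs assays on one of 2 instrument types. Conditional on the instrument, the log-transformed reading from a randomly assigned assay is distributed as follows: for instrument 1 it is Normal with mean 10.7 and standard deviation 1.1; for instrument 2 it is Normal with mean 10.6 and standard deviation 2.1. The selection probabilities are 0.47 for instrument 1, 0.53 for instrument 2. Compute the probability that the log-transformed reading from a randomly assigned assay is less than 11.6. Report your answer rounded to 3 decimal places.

Conditional on each instrument, P(X < 11.6): 1: 0.793373; 2: 0.683031.
By total probability, P(X < 11.6) = 0.47·0.793373 + 0.53·0.683031 = 0.734892.

0.735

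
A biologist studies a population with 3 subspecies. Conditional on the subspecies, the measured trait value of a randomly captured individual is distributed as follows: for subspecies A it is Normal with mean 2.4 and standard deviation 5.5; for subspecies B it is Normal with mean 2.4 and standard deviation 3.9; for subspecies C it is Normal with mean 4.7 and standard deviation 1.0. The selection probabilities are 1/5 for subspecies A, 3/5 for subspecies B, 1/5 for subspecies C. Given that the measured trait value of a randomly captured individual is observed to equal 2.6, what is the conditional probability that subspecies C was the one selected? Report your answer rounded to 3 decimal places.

Likelihoods f(2.6 | ·): A: 0.072487; B: 0.102158; C: 0.0439836.
Posterior ∝ prior × likelihood. Numerator for C: 0.2·0.0439836 = 0.00879672.
Normalizing constant: 0.2·0.072487 + 0.6·0.102158 + 0.2·0.0439836 = 0.0845892.
P(C | observation) = 0.00879672 / 0.0845892 = 0.103993.

0.104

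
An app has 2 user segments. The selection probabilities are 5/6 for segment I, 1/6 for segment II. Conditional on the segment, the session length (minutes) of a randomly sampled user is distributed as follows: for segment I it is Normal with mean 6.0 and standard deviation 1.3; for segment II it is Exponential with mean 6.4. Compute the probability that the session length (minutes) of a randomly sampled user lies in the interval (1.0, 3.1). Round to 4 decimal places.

0.0505

Conditional on each segment, P(1.0 < X < 3.1): I: 0.0127882; II: 0.239263.
By total probability, P(1.0 < X < 3.1) = 0.833333·0.0127882 + 0.166667·0.239263 = 0.050534.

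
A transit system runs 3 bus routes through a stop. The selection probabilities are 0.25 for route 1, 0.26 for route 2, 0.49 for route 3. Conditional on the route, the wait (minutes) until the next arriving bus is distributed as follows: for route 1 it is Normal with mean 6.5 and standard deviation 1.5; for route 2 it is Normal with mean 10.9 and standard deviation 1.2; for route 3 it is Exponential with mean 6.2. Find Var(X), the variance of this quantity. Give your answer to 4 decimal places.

23.8562

Per component, 1: μ=6.5, E[X²]=44.5; 2: μ=10.9, E[X²]=120.25; 3: μ=6.2, E[X²]=76.88.
E[X] = 0.25·6.5 + 0.26·10.9 + 0.49·6.2 = 7.497.
E[X²] = 0.25·44.5 + 0.26·120.25 + 0.49·76.88 = 80.0612.
Var(X) = E[X²] − (E[X])² = 80.0612 − 56.205 = 23.8562.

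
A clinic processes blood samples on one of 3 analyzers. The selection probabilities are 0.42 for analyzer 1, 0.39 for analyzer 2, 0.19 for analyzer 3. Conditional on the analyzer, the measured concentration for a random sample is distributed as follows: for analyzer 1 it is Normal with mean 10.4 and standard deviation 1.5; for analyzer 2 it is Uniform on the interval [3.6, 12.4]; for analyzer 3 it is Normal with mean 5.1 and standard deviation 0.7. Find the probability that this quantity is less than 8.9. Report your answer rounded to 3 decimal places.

Conditional on each analyzer, P(X < 8.9): 1: 0.158655; 2: 0.602273; 3: 1.
By total probability, P(X < 8.9) = 0.42·0.158655 + 0.39·0.602273 + 0.19·1 = 0.491522.

0.492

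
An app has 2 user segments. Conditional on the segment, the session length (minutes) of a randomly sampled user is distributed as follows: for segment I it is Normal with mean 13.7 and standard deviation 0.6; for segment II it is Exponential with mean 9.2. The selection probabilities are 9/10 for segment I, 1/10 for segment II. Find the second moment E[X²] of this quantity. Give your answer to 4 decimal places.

186.1730

For each component E[X²] = Var + (mean)², giving I: 188.05; II: 169.28.
Overall E[X²] = 0.9·188.05 + 0.1·169.28 = 186.173.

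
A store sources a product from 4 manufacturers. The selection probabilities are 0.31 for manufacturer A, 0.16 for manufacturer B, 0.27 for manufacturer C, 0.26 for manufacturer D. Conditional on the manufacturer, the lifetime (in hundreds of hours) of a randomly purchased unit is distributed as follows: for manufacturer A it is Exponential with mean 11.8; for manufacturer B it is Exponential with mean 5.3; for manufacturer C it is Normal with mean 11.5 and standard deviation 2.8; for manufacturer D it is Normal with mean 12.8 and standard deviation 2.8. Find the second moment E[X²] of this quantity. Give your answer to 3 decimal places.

For each component E[X²] = Var + (mean)², giving A: 278.48; B: 56.18; C: 140.09; D: 171.68.
Overall E[X²] = 0.31·278.48 + 0.16·56.18 + 0.27·140.09 + 0.26·171.68 = 177.779.

177.779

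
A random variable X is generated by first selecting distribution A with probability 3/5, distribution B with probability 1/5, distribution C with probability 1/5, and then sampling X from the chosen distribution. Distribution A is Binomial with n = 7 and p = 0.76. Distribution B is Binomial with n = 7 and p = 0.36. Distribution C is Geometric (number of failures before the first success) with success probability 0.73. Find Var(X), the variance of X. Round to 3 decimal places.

Per component, A: μ=5.32, E[X²]=29.5792; B: μ=2.52, E[X²]=7.9632; C: μ=0.369863, E[X²]=0.64346.
E[X] = 0.6·5.32 + 0.2·2.52 + 0.2·0.369863 = 3.76997.
E[X²] = 0.6·29.5792 + 0.2·7.9632 + 0.2·0.64346 = 19.4689.
Var(X) = E[X²] − (E[X])² = 19.4689 − 14.2127 = 5.25616.

5.256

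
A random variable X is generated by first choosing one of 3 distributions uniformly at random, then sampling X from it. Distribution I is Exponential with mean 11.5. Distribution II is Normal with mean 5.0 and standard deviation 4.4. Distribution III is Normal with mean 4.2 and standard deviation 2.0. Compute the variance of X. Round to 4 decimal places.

62.5567

Per component, I: μ=11.5, E[X²]=264.5; II: μ=5, E[X²]=44.36; III: μ=4.2, E[X²]=21.64.
E[X] = 0.333333·11.5 + 0.333333·5 + 0.333333·4.2 = 6.9.
E[X²] = 0.333333·264.5 + 0.333333·44.36 + 0.333333·21.64 = 110.167.
Var(X) = E[X²] − (E[X])² = 110.167 − 47.61 = 62.5567.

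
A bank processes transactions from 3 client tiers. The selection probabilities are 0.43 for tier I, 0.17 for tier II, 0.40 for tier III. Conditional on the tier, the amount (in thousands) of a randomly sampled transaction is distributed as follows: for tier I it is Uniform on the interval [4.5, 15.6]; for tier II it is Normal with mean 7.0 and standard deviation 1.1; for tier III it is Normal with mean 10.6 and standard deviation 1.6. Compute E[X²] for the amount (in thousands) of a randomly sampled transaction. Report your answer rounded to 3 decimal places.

102.350

For each component E[X²] = Var + (mean)², giving I: 111.27; II: 50.21; III: 114.92.
Overall E[X²] = 0.43·111.27 + 0.17·50.21 + 0.4·114.92 = 102.35.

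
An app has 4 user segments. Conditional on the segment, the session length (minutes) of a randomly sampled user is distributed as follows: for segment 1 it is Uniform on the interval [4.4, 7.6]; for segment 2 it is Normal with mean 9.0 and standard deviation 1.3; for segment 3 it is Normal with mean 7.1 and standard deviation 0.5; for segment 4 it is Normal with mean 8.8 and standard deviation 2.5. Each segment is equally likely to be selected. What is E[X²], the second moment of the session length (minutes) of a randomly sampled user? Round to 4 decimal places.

For each component E[X²] = Var + (mean)², giving 1: 36.8533; 2: 82.69; 3: 50.66; 4: 83.69.
Overall E[X²] = 0.25·36.8533 + 0.25·82.69 + 0.25·50.66 + 0.25·83.69 = 63.4733.

63.4733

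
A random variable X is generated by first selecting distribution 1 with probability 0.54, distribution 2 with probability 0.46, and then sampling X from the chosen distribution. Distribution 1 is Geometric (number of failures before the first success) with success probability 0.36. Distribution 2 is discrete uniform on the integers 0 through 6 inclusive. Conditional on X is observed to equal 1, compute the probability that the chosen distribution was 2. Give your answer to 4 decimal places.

0.3456

Likelihoods P(X=1 | ·): 1: 0.2304; 2: 0.142857.
Posterior ∝ prior × likelihood. Numerator for 2: 0.46·0.142857 = 0.0657143.
Normalizing constant: 0.54·0.2304 + 0.46·0.142857 = 0.19013.
P(2 | observation) = 0.0657143 / 0.19013 = 0.345628.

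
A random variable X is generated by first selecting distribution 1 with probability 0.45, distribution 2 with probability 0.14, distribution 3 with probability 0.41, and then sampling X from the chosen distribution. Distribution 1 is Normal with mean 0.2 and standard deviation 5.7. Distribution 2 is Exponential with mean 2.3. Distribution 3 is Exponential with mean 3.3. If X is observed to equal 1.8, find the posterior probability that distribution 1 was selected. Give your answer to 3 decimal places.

Likelihoods f(1.8 | ·): 1: 0.0672861; 2: 0.198788; 3: 0.17563.
Posterior ∝ prior × likelihood. Numerator for 1: 0.45·0.0672861 = 0.0302787.
Normalizing constant: 0.45·0.0672861 + 0.14·0.198788 + 0.41·0.17563 = 0.130117.
P(1 | observation) = 0.0302787 / 0.130117 = 0.232704.

0.233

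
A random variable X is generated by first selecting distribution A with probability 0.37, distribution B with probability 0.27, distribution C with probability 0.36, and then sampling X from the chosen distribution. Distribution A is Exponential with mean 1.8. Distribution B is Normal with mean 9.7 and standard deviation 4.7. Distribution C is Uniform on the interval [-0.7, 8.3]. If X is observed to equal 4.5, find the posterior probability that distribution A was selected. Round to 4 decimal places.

Likelihoods f(4.5 | ·): A: 0.0456028; B: 0.0460263; C: 0.111111.
Posterior ∝ prior × likelihood. Numerator for A: 0.37·0.0456028 = 0.016873.
Normalizing constant: 0.37·0.0456028 + 0.27·0.0460263 + 0.36·0.111111 = 0.0693001.
P(A | observation) = 0.016873 / 0.0693001 = 0.243478.

0.2435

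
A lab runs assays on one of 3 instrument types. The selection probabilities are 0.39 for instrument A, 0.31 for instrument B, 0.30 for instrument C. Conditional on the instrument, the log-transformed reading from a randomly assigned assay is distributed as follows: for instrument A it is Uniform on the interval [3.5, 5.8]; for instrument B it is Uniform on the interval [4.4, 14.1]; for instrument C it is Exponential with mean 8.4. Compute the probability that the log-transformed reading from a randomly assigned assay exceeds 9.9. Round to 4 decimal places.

Conditional on each instrument, P(X > 9.9): A: 0; B: 0.43299; C: 0.307718.
By total probability, P(X > 9.9) = 0.39·0 + 0.31·0.43299 + 0.3·0.307718 = 0.226542.

0.2265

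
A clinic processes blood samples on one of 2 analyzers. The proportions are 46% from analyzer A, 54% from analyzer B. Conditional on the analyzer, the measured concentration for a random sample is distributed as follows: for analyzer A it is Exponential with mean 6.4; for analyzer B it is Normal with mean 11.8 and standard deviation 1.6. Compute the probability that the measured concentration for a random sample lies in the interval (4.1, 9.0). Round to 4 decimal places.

Conditional on each analyzer, P(4.1 < X < 9.0): A: 0.281902; B: 0.0400584.
By total probability, P(4.1 < X < 9.0) = 0.46·0.281902 + 0.54·0.0400584 = 0.151307.

0.1513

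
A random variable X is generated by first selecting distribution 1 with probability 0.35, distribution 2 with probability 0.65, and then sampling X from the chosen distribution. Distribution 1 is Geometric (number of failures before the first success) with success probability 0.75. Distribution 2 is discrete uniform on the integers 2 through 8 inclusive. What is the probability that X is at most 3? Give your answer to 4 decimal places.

Conditional on each component, P(X ≤ 3): 1: 0.996094; 2: 0.285714.
By total probability, P(X ≤ 3) = 0.35·0.996094 + 0.65·0.285714 = 0.534347.

0.5343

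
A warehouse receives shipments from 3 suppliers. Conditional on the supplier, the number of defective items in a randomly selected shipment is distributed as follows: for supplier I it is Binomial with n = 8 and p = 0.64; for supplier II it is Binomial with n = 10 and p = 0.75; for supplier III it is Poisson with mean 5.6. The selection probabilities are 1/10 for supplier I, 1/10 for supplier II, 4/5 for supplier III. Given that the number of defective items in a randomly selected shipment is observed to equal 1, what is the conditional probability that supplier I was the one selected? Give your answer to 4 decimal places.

0.0236

Likelihoods P(X=1 | ·): I: 0.00401225; II: 2.86102e-05; III: 0.020708.
Posterior ∝ prior × likelihood. Numerator for I: 0.1·0.00401225 = 0.000401225.
Normalizing constant: 0.1·0.00401225 + 0.1·2.86102e-05 + 0.8·0.020708 = 0.0169705.
P(I | observation) = 0.000401225 / 0.0169705 = 0.0236424.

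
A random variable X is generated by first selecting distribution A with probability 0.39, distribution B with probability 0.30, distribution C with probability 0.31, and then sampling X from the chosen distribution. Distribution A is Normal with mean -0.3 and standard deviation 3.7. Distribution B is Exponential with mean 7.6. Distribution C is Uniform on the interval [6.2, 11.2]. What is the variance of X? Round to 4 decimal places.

Per component, A: μ=-0.3, E[X²]=13.78; B: μ=7.6, E[X²]=115.52; C: μ=8.7, E[X²]=77.7733.
E[X] = 0.39·-0.3 + 0.3·7.6 + 0.31·8.7 = 4.86.
E[X²] = 0.39·13.78 + 0.3·115.52 + 0.31·77.7733 = 64.1399.
Var(X) = E[X²] − (E[X])² = 64.1399 − 23.6196 = 40.5203.

40.5203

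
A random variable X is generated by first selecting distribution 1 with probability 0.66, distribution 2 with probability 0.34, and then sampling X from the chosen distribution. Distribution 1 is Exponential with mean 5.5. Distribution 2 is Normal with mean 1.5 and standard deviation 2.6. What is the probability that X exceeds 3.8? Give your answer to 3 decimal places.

Conditional on each component, P(X > 3.8): 1: 0.50112; 2: 0.188182.
By total probability, P(X > 3.8) = 0.66·0.50112 + 0.34·0.188182 = 0.394721.

0.395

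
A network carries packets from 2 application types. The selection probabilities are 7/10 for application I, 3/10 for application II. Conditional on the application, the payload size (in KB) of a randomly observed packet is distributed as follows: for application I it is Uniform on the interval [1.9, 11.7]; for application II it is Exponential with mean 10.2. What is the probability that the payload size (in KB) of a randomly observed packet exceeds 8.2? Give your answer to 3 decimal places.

Conditional on each application, P(X > 8.2): I: 0.357143; II: 0.44757.
By total probability, P(X > 8.2) = 0.7·0.357143 + 0.3·0.44757 = 0.384271.

0.384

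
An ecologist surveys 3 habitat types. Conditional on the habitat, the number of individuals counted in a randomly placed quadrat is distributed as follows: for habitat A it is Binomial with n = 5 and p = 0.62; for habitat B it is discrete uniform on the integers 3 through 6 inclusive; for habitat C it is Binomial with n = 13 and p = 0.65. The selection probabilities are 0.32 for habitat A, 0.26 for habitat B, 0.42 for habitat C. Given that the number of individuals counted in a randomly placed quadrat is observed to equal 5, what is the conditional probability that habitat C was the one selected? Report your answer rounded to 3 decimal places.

0.130

Likelihoods P(X=5 | ·): A: 0.0916133; B: 0.25; C: 0.0336271.
Posterior ∝ prior × likelihood. Numerator for C: 0.42·0.0336271 = 0.0141234.
Normalizing constant: 0.32·0.0916133 + 0.26·0.25 + 0.42·0.0336271 = 0.10844.
P(C | observation) = 0.0141234 / 0.10844 = 0.130242.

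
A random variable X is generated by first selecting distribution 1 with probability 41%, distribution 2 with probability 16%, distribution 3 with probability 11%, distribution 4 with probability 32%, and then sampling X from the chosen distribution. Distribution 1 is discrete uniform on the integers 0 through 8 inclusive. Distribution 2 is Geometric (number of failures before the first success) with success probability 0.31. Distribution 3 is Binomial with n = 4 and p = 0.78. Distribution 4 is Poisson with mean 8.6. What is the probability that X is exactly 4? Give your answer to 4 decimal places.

0.1109

Conditional on each component, P(X = 4): 1: 0.111111; 2: 0.0702681; 3: 0.370151; 4: 0.0419614.
By total probability, P(X = 4) = 0.41·0.111111 + 0.16·0.0702681 + 0.11·0.370151 + 0.32·0.0419614 = 0.110943.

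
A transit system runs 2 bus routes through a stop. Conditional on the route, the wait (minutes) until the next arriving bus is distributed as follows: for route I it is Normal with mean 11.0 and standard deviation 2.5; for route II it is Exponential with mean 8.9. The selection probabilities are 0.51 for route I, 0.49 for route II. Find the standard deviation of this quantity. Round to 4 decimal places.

Per component, I: μ=11, E[X²]=127.25; II: μ=8.9, E[X²]=158.42.
E[X] = 0.51·11 + 0.49·8.9 = 9.971.
E[X²] = 0.51·127.25 + 0.49·158.42 = 142.523.
Var(X) = E[X²] − (E[X])² = 142.523 − 99.4208 = 43.1025.
SD(X) = √43.1025 = 6.56525.

6.5652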